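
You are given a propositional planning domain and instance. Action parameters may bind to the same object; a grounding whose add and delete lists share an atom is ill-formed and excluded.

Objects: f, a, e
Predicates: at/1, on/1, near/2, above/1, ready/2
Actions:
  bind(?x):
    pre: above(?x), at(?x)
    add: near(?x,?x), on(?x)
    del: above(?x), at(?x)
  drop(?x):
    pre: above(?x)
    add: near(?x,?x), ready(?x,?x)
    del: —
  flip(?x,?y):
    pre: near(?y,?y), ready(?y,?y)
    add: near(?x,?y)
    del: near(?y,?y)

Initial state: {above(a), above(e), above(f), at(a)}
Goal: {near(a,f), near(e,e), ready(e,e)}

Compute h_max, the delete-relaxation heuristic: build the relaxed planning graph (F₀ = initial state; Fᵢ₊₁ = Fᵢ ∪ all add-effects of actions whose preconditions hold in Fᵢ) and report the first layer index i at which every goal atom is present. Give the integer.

F0 = init (4 atoms)
F1 = F0 ∪ {near(a,a), near(e,e), near(f,f), on(a), ready(a,a), ready(e,e), ready(f,f)}  (11 atoms)
F2 = F1 ∪ {near(a,e), near(a,f), near(e,a), near(e,f), near(f,a), near(f,e)}  (17 atoms)
goal ⊆ F2  ⇒  h_max = 2

2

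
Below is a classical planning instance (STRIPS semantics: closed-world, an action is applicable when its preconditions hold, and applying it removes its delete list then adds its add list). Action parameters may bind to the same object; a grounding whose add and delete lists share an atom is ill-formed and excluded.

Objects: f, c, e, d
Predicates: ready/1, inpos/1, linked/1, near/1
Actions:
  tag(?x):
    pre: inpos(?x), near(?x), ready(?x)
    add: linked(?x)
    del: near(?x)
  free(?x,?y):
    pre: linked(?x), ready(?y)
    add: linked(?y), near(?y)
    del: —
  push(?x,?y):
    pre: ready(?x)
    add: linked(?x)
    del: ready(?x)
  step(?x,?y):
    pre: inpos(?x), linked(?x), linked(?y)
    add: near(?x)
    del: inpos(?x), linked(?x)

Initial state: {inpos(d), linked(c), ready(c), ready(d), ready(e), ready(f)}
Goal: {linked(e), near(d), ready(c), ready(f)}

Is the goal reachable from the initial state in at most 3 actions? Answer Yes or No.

1. free(c,e)  →  {inpos(d), linked(c), linked(e), near(e), ready(c), ready(d), ready(e), ready(f)}
2. free(c,d)  →  {inpos(d), linked(c), linked(d), linked(e), near(d), near(e), ready(c), ready(d), ready(e), ready(f)}
optimal plan length = 2; 2 ≤ 3

Yes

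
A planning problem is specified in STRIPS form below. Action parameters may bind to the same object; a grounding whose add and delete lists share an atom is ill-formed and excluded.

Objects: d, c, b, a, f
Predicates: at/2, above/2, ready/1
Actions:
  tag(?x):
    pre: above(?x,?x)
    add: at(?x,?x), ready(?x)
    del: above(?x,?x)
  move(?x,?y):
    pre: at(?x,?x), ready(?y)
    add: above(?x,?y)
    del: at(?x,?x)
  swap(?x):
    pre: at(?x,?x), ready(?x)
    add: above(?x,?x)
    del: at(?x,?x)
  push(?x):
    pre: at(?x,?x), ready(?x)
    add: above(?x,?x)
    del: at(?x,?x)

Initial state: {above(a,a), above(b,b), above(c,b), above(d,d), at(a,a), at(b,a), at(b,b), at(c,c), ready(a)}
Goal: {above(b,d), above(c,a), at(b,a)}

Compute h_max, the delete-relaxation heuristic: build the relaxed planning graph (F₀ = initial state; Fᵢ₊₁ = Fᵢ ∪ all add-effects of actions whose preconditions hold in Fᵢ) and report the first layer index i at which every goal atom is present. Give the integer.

F0 = init (9 atoms)
F1 = F0 ∪ {above(b,a), above(c,a), at(d,d), ready(b), ready(d)}  (14 atoms)
F2 = F1 ∪ {above(a,b), above(a,d), above(b,d), above(c,d), above(d,a), above(d,b)}  (20 atoms)
goal ⊆ F2  ⇒  h_max = 2

2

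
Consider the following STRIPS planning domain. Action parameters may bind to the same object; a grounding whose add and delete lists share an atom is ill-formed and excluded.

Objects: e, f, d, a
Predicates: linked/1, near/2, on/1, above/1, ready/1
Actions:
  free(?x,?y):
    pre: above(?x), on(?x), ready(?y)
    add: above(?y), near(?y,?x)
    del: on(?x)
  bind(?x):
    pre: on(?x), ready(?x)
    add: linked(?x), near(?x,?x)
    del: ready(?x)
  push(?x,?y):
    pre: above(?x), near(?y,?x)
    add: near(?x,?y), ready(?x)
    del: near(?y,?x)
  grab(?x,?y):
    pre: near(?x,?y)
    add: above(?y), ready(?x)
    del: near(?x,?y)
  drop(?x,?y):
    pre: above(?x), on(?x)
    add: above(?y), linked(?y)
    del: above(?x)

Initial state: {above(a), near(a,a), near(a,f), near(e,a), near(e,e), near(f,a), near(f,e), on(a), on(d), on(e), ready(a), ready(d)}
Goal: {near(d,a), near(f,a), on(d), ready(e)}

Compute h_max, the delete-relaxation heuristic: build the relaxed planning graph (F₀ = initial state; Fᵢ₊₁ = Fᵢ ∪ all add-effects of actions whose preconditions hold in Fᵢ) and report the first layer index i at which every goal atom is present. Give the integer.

F0 = init (12 atoms)
F1 = F0 ∪ {above(d), above(e), above(f), linked(a), linked(d), linked(e), linked(f), near(a,e), near(d,a), near(d,d), ready(e), ready(f)}  (24 atoms)
goal ⊆ F1  ⇒  h_max = 1

1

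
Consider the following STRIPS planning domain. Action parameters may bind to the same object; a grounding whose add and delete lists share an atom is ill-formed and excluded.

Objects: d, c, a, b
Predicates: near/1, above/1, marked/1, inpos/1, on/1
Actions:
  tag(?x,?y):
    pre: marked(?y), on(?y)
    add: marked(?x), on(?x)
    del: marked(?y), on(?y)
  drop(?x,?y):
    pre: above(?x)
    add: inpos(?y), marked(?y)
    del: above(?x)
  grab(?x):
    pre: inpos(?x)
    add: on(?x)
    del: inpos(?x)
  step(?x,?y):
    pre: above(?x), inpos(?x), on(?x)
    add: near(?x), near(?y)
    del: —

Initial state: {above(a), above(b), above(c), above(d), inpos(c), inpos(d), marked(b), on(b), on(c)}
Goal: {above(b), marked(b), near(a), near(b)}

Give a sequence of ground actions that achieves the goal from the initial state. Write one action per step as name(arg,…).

1. drop(d,b)  →  {above(a), above(b), above(c), inpos(b), inpos(c), inpos(d), marked(b), on(b), on(c)}
2. step(b,a)  →  {above(a), above(b), above(c), inpos(b), inpos(c), inpos(d), marked(b), near(a), near(b), on(b), on(c)}

drop(d,b); step(b,a)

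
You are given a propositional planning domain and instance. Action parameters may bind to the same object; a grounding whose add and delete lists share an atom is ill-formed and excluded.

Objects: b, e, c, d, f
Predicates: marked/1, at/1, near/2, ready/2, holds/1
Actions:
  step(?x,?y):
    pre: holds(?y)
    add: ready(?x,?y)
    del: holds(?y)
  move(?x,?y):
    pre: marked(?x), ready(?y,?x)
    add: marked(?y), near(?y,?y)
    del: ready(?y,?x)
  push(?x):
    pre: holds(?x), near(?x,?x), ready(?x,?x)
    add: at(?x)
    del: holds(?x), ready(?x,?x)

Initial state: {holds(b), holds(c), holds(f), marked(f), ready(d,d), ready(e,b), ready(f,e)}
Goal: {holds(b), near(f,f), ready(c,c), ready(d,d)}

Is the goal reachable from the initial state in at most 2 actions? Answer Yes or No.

1. step(c,c)  →  {holds(b), holds(f), marked(f), ready(c,c), ready(d,d), ready(e,b), ready(f,e)}
2. step(f,f)  →  {holds(b), marked(f), ready(c,c), ready(d,d), ready(e,b), ready(f,e), ready(f,f)}
3. move(f,f)  →  {holds(b), marked(f), near(f,f), ready(c,c), ready(d,d), ready(e,b), ready(f,e)}
optimal plan length = 3; 3 > 2

No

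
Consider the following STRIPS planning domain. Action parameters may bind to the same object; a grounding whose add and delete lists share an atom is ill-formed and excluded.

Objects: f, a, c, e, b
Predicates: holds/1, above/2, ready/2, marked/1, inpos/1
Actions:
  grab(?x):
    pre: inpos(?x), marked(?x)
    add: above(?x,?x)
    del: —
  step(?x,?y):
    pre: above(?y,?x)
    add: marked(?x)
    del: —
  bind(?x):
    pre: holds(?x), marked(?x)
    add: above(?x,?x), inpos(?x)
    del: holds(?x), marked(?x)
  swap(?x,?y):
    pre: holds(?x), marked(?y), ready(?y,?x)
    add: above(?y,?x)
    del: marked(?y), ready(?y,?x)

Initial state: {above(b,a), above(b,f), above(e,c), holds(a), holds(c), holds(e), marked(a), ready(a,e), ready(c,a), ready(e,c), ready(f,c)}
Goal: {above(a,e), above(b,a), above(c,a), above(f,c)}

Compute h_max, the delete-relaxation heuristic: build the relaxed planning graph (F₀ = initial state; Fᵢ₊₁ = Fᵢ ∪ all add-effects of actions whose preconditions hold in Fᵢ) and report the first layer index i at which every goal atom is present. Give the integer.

F0 = init (11 atoms)
F1 = F0 ∪ {above(a,a), above(a,e), inpos(a), marked(c), marked(f)}  (16 atoms)
F2 = F1 ∪ {above(c,a), above(c,c), above(f,c), inpos(c), marked(e)}  (21 atoms)
goal ⊆ F2  ⇒  h_max = 2

2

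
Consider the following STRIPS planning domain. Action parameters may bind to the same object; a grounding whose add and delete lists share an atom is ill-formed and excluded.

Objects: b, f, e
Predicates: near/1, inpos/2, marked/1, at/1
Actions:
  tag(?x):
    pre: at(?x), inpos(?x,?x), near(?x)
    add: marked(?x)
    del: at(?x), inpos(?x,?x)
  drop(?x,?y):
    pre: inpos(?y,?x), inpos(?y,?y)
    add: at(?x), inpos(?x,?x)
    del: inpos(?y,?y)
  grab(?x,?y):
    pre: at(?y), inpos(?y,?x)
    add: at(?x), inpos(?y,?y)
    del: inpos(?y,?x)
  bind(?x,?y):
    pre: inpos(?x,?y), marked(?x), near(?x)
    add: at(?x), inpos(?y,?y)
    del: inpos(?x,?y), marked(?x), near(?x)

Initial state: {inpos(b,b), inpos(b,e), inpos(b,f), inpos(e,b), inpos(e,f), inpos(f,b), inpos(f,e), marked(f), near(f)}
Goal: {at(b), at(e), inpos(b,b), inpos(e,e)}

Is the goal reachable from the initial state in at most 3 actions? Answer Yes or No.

1. drop(e,b)  →  {at(e), inpos(b,e), inpos(b,f), inpos(e,b), inpos(e,e), inpos(e,f), inpos(f,b), inpos(f,e), marked(f), near(f)}
2. drop(b,e)  →  {at(b), at(e), inpos(b,b), inpos(b,e), inpos(b,f), inpos(e,b), inpos(e,f), inpos(f,b), inpos(f,e), marked(f), near(f)}
3. grab(b,e)  →  {at(b), at(e), inpos(b,b), inpos(b,e), inpos(b,f), inpos(e,e), inpos(e,f), inpos(f,b), inpos(f,e), marked(f), near(f)}
optimal plan length = 3; 3 ≤ 3

Yes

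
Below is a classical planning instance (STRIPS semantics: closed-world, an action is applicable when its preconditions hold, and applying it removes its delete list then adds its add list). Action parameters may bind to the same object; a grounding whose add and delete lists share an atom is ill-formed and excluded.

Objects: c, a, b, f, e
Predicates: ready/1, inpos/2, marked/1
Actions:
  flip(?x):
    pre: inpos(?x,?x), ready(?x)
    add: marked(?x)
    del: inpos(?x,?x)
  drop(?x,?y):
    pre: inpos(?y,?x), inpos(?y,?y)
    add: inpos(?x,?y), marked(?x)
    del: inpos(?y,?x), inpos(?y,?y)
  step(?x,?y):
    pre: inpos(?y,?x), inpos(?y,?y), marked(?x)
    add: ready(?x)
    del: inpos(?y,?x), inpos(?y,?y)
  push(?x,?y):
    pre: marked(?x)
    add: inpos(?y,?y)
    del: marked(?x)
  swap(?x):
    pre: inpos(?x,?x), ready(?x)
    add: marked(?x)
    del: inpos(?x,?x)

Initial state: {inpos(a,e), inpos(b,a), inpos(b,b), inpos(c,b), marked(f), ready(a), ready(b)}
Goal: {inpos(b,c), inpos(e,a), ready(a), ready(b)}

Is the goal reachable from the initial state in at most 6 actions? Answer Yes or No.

Yes

1. push(f,c)  →  {inpos(a,e), inpos(b,a), inpos(b,b), inpos(c,b), inpos(c,c), ready(a), ready(b)}
2. drop(b,c)  →  {inpos(a,e), inpos(b,a), inpos(b,b), inpos(b,c), marked(b), ready(a), ready(b)}
3. push(b,a)  →  {inpos(a,a), inpos(a,e), inpos(b,a), inpos(b,b), inpos(b,c), ready(a), ready(b)}
4. drop(e,a)  →  {inpos(b,a), inpos(b,b), inpos(b,c), inpos(e,a), marked(e), ready(a), ready(b)}
optimal plan length = 4; 4 ≤ 6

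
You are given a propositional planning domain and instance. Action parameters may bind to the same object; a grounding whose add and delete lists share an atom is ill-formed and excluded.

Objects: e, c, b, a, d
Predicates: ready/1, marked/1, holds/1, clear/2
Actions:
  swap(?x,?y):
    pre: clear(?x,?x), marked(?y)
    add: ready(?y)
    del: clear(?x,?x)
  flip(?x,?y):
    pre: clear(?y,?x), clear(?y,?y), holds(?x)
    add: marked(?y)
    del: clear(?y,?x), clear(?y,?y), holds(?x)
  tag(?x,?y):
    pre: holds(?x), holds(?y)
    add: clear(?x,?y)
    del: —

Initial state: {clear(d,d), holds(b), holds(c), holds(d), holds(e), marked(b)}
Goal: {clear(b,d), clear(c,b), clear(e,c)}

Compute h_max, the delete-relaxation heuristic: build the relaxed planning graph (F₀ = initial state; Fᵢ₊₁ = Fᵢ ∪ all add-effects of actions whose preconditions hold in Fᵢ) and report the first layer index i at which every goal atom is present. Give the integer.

F0 = init (6 atoms)
F1 = F0 ∪ {clear(b,b), clear(b,c), clear(b,d), clear(b,e), clear(c,b), clear(c,c), clear(c,d), clear(c,e), clear(d,b), clear(d,c), clear(d,e), clear(e,b), clear(e,c), clear(e,d), clear(e,e), marked(d), ready(b)}  (23 atoms)
goal ⊆ F1  ⇒  h_max = 1

1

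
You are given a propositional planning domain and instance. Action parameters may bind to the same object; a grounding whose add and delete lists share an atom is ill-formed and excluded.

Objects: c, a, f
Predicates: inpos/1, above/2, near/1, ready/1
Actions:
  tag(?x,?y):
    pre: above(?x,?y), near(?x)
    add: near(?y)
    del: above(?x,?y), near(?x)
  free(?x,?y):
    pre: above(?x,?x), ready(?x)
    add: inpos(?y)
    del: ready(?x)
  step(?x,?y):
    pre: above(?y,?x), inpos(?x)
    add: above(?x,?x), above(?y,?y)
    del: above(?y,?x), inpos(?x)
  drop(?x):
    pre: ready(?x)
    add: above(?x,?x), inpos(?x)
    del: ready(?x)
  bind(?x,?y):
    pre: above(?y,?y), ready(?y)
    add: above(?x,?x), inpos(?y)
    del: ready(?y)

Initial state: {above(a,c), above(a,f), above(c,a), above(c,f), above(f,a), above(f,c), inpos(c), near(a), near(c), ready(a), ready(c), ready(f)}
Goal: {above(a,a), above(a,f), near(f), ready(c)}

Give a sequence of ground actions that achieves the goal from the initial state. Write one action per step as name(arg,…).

1. tag(c,f)  →  {above(a,c), above(a,f), above(c,a), above(f,a), above(f,c), inpos(c), near(a), near(f), ready(a), ready(c), ready(f)}
2. step(c,a)  →  {above(a,a), above(a,f), above(c,a), above(c,c), above(f,a), above(f,c), near(a), near(f), ready(a), ready(c), ready(f)}

tag(c,f); step(c,a)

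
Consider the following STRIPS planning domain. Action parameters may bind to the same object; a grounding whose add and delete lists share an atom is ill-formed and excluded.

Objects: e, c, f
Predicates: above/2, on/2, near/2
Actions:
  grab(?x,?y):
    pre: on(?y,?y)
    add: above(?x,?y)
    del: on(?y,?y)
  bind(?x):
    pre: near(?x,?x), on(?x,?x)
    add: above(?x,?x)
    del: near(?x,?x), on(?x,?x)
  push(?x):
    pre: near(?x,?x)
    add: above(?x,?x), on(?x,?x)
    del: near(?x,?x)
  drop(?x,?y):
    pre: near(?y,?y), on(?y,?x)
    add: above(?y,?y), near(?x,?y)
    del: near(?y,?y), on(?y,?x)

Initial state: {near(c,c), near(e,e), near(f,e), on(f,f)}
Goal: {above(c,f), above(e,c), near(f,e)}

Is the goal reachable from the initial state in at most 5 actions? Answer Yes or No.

1. grab(c,f)  →  {above(c,f), near(c,c), near(e,e), near(f,e)}
2. push(c)  →  {above(c,c), above(c,f), near(e,e), near(f,e), on(c,c)}
3. grab(e,c)  →  {above(c,c), above(c,f), above(e,c), near(e,e), near(f,e)}
optimal plan length = 3; 3 ≤ 5

Yes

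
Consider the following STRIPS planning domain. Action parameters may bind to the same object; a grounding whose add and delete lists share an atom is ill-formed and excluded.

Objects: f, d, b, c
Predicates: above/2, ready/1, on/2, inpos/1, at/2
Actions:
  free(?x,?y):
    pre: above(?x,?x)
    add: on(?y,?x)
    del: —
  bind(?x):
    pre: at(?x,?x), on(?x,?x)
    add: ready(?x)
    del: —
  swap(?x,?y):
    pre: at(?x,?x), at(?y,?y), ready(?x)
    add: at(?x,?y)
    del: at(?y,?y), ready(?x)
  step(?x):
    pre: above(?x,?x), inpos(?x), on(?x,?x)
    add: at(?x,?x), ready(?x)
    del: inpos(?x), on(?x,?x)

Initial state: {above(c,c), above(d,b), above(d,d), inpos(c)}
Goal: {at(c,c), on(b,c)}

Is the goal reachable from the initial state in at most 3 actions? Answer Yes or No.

Yes

1. free(c,b)  →  {above(c,c), above(d,b), above(d,d), inpos(c), on(b,c)}
2. free(c,c)  →  {above(c,c), above(d,b), above(d,d), inpos(c), on(b,c), on(c,c)}
3. step(c)  →  {above(c,c), above(d,b), above(d,d), at(c,c), on(b,c), ready(c)}
optimal plan length = 3; 3 ≤ 3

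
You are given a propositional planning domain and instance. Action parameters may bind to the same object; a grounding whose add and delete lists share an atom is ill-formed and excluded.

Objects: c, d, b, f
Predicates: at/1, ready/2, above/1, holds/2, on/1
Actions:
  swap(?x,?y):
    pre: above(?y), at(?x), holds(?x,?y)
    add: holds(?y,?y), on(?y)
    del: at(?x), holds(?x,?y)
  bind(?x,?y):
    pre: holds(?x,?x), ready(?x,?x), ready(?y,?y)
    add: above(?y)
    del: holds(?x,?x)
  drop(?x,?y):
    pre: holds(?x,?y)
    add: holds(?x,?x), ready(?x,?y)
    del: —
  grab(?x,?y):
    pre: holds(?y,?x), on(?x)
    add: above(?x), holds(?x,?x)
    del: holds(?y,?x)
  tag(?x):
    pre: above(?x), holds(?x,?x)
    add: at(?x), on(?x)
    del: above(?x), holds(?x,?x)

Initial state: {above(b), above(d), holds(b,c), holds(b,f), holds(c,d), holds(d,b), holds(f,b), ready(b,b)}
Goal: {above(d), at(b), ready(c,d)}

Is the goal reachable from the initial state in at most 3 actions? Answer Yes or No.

Yes

1. drop(c,d)  →  {above(b), above(d), holds(b,c), holds(b,f), holds(c,c), holds(c,d), holds(d,b), holds(f,b), ready(b,b), ready(c,d)}
2. drop(b,c)  →  {above(b), above(d), holds(b,b), holds(b,c), holds(b,f), holds(c,c), holds(c,d), holds(d,b), holds(f,b), ready(b,b), ready(b,c), ready(c,d)}
3. tag(b)  →  {above(d), at(b), holds(b,c), holds(b,f), holds(c,c), holds(c,d), holds(d,b), holds(f,b), on(b), ready(b,b), ready(b,c), ready(c,d)}
optimal plan length = 3; 3 ≤ 3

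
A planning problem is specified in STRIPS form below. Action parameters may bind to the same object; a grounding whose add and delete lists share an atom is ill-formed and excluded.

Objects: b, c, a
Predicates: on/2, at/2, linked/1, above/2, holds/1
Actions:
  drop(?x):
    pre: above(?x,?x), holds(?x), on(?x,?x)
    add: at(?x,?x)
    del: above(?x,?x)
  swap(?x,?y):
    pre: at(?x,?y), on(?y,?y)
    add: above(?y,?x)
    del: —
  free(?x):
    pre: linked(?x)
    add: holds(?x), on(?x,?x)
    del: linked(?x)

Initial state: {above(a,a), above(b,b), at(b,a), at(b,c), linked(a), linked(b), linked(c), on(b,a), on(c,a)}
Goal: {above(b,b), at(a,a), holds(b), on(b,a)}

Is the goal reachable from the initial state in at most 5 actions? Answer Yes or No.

1. free(b)  →  {above(a,a), above(b,b), at(b,a), at(b,c), holds(b), linked(a), linked(c), on(b,a), on(b,b), on(c,a)}
2. free(a)  →  {above(a,a), above(b,b), at(b,a), at(b,c), holds(a), holds(b), linked(c), on(a,a), on(b,a), on(b,b), on(c,a)}
3. drop(a)  →  {above(b,b), at(a,a), at(b,a), at(b,c), holds(a), holds(b), linked(c), on(a,a), on(b,a), on(b,b), on(c,a)}
optimal plan length = 3; 3 ≤ 5

Yes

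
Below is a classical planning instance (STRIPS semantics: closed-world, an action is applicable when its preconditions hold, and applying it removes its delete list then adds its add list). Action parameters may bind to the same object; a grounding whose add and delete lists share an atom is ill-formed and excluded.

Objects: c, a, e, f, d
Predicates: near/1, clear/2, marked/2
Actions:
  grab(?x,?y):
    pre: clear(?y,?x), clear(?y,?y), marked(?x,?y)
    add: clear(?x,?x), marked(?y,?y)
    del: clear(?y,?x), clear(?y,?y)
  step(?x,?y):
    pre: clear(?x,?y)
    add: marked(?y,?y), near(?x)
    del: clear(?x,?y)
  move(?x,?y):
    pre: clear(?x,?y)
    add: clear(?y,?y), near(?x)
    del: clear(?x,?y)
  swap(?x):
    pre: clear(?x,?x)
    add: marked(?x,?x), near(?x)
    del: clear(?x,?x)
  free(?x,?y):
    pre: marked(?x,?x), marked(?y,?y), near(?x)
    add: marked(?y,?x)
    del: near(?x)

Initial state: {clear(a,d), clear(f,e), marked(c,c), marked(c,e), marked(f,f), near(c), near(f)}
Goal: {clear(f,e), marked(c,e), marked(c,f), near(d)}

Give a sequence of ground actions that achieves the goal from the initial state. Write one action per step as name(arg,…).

1. move(a,d)  →  {clear(d,d), clear(f,e), marked(c,c), marked(c,e), marked(f,f), near(a), near(c), near(f)}
2. step(d,d)  →  {clear(f,e), marked(c,c), marked(c,e), marked(d,d), marked(f,f), near(a), near(c), near(d), near(f)}
3. free(f,c)  →  {clear(f,e), marked(c,c), marked(c,e), marked(c,f), marked(d,d), marked(f,f), near(a), near(c), near(d)}

move(a,d); step(d,d); free(f,c)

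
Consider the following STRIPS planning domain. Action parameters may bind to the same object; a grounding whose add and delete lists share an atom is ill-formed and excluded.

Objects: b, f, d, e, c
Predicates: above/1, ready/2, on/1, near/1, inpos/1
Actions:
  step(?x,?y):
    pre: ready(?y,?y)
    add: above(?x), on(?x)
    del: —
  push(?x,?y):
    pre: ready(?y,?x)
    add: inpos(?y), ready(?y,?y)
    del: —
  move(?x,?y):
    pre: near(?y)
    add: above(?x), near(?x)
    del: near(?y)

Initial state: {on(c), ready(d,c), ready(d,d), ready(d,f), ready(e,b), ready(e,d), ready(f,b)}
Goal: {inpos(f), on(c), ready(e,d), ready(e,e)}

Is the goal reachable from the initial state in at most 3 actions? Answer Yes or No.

Yes

1. push(b,f)  →  {inpos(f), on(c), ready(d,c), ready(d,d), ready(d,f), ready(e,b), ready(e,d), ready(f,b), ready(f,f)}
2. push(b,e)  →  {inpos(e), inpos(f), on(c), ready(d,c), ready(d,d), ready(d,f), ready(e,b), ready(e,d), ready(e,e), ready(f,b), ready(f,f)}
optimal plan length = 2; 2 ≤ 3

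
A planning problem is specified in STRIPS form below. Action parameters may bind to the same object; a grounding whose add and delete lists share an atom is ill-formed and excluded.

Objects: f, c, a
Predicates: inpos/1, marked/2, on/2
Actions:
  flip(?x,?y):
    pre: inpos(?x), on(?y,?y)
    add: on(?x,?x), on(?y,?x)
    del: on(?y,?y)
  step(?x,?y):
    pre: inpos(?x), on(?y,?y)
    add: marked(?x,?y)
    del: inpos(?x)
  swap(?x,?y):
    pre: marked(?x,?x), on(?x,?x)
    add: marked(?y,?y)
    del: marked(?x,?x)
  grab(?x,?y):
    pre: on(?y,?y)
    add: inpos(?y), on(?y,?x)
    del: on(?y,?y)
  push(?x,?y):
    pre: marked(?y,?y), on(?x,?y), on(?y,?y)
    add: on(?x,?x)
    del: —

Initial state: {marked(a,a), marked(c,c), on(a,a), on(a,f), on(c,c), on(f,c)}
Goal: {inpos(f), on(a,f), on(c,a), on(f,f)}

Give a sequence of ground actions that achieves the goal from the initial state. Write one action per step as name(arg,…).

push(f,c); grab(c,f); flip(f,a); grab(a,c)

1. push(f,c)  →  {marked(a,a), marked(c,c), on(a,a), on(a,f), on(c,c), on(f,c), on(f,f)}
2. grab(c,f)  →  {inpos(f), marked(a,a), marked(c,c), on(a,a), on(a,f), on(c,c), on(f,c)}
3. flip(f,a)  →  {inpos(f), marked(a,a), marked(c,c), on(a,f), on(c,c), on(f,c), on(f,f)}
4. grab(a,c)  →  {inpos(c), inpos(f), marked(a,a), marked(c,c), on(a,f), on(c,a), on(f,c), on(f,f)}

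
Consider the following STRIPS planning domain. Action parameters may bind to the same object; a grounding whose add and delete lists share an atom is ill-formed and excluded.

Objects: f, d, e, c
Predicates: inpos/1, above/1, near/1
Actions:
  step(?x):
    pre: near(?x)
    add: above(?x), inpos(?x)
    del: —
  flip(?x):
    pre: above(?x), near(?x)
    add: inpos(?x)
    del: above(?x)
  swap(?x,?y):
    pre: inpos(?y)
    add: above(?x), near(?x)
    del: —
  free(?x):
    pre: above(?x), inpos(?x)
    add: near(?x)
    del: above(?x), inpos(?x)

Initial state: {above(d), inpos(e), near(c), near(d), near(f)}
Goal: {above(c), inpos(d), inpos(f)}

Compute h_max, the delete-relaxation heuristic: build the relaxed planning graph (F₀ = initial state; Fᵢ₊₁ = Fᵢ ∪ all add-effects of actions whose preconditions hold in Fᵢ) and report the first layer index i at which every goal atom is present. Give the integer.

F0 = init (5 atoms)
F1 = F0 ∪ {above(c), above(e), above(f), inpos(c), inpos(d), inpos(f), near(e)}  (12 atoms)
goal ⊆ F1  ⇒  h_max = 1

1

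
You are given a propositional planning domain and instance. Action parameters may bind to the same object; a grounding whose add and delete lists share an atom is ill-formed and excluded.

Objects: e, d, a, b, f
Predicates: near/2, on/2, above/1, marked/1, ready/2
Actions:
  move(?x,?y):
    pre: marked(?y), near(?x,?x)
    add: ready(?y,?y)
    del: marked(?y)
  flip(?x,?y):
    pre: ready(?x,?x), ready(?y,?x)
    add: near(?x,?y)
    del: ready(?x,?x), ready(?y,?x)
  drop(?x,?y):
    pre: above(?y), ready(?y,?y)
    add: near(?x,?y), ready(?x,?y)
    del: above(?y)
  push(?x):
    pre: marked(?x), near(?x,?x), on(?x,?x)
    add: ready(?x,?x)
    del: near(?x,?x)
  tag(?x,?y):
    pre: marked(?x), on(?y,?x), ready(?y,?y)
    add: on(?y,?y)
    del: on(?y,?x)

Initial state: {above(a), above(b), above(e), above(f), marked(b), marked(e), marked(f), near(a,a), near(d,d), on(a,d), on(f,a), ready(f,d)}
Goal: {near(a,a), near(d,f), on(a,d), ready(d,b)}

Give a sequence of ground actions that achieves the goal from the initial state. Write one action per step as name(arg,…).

1. move(d,b)  →  {above(a), above(b), above(e), above(f), marked(e), marked(f), near(a,a), near(d,d), on(a,d), on(f,a), ready(b,b), ready(f,d)}
2. move(d,f)  →  {above(a), above(b), above(e), above(f), marked(e), near(a,a), near(d,d), on(a,d), on(f,a), ready(b,b), ready(f,d), ready(f,f)}
3. drop(d,b)  →  {above(a), above(e), above(f), marked(e), near(a,a), near(d,b), near(d,d), on(a,d), on(f,a), ready(b,b), ready(d,b), ready(f,d), ready(f,f)}
4. drop(d,f)  →  {above(a), above(e), marked(e), near(a,a), near(d,b), near(d,d), near(d,f), on(a,d), on(f,a), ready(b,b), ready(d,b), ready(d,f), ready(f,d), ready(f,f)}

move(d,b); move(d,f); drop(d,b); drop(d,f)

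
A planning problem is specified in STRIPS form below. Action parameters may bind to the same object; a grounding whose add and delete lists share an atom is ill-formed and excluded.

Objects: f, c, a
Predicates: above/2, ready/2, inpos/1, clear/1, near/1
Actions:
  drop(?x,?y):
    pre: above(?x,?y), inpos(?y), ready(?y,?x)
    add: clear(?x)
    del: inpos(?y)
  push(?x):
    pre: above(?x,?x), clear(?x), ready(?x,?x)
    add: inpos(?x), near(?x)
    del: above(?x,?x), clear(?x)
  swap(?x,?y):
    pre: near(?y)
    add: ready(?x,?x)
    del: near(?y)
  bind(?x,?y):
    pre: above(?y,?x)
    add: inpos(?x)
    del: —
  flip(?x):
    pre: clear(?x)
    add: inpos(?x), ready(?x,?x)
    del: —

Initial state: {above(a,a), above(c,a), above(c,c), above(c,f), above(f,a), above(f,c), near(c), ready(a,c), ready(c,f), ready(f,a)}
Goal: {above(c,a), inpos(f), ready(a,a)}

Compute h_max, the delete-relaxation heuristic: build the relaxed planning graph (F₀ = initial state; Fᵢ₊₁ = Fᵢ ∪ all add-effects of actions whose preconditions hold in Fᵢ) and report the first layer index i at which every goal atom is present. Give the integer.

F0 = init (10 atoms)
F1 = F0 ∪ {inpos(a), inpos(c), inpos(f), ready(a,a), ready(c,c), ready(f,f)}  (16 atoms)
goal ⊆ F1  ⇒  h_max = 1

1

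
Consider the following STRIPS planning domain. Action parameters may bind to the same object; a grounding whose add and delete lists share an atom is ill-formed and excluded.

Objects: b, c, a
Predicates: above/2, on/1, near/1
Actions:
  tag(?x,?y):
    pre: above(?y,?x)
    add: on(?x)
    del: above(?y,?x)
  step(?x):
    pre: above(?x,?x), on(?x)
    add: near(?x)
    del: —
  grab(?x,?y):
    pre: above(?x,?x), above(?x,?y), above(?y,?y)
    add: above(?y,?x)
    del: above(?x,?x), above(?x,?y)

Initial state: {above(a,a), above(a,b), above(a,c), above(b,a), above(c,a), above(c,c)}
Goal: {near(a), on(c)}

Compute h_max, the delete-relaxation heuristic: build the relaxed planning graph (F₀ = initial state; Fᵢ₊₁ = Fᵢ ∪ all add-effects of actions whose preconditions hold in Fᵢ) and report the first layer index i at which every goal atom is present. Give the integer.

2

F0 = init (6 atoms)
F1 = F0 ∪ {on(a), on(b), on(c)}  (9 atoms)
F2 = F1 ∪ {near(a), near(c)}  (11 atoms)
goal ⊆ F2  ⇒  h_max = 2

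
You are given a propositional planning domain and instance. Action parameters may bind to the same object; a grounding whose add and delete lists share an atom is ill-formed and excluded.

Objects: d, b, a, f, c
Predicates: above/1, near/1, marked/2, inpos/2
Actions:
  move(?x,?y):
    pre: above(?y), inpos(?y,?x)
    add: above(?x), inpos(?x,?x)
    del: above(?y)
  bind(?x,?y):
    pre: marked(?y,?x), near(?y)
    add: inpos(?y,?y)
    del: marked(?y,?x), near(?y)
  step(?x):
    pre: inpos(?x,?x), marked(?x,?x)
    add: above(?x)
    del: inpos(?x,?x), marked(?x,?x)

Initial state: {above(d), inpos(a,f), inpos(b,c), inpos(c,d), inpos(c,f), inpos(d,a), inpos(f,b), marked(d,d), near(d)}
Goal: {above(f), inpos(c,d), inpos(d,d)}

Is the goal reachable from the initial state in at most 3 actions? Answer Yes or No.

Yes

1. move(a,d)  →  {above(a), inpos(a,a), inpos(a,f), inpos(b,c), inpos(c,d), inpos(c,f), inpos(d,a), inpos(f,b), marked(d,d), near(d)}
2. move(f,a)  →  {above(f), inpos(a,a), inpos(a,f), inpos(b,c), inpos(c,d), inpos(c,f), inpos(d,a), inpos(f,b), inpos(f,f), marked(d,d), near(d)}
3. bind(d,d)  →  {above(f), inpos(a,a), inpos(a,f), inpos(b,c), inpos(c,d), inpos(c,f), inpos(d,a), inpos(d,d), inpos(f,b), inpos(f,f)}
optimal plan length = 3; 3 ≤ 3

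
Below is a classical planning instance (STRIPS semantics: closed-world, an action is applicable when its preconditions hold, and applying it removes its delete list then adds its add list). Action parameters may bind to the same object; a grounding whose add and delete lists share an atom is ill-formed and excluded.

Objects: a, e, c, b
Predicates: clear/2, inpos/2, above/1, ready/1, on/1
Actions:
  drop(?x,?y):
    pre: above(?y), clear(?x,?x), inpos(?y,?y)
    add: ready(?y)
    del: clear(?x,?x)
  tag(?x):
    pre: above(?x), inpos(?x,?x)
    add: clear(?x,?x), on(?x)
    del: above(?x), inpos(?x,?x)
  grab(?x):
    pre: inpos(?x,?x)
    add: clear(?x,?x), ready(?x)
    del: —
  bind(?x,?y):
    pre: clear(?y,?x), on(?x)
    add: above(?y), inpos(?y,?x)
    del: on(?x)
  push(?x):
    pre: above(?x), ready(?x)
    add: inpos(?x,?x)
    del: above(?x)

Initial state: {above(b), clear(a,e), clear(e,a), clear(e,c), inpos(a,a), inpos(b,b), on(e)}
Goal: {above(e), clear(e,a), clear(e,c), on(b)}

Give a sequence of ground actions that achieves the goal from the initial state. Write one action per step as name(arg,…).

1. tag(b)  →  {clear(a,e), clear(b,b), clear(e,a), clear(e,c), inpos(a,a), on(b), on(e)}
2. bind(e,a)  →  {above(a), clear(a,e), clear(b,b), clear(e,a), clear(e,c), inpos(a,a), inpos(a,e), on(b)}
3. tag(a)  →  {clear(a,a), clear(a,e), clear(b,b), clear(e,a), clear(e,c), inpos(a,e), on(a), on(b)}
4. bind(a,e)  →  {above(e), clear(a,a), clear(a,e), clear(b,b), clear(e,a), clear(e,c), inpos(a,e), inpos(e,a), on(b)}

tag(b); bind(e,a); tag(a); bind(a,e)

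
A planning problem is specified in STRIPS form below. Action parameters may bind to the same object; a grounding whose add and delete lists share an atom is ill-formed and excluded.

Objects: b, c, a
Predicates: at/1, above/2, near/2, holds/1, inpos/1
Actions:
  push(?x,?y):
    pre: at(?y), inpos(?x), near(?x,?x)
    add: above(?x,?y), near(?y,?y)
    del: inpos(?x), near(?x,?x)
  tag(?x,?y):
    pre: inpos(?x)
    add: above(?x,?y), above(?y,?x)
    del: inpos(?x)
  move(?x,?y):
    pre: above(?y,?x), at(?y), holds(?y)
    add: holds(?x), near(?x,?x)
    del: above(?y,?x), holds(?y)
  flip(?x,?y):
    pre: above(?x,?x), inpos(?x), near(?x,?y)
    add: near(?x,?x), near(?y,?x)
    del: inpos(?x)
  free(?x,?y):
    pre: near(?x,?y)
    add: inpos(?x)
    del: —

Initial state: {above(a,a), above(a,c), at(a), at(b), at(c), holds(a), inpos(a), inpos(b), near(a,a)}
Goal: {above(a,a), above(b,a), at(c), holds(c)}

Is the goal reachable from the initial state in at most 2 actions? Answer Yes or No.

1. tag(b,a)  →  {above(a,a), above(a,b), above(a,c), above(b,a), at(a), at(b), at(c), holds(a), inpos(a), near(a,a)}
2. move(c,a)  →  {above(a,a), above(a,b), above(b,a), at(a), at(b), at(c), holds(c), inpos(a), near(a,a), near(c,c)}
optimal plan length = 2; 2 ≤ 2

Yes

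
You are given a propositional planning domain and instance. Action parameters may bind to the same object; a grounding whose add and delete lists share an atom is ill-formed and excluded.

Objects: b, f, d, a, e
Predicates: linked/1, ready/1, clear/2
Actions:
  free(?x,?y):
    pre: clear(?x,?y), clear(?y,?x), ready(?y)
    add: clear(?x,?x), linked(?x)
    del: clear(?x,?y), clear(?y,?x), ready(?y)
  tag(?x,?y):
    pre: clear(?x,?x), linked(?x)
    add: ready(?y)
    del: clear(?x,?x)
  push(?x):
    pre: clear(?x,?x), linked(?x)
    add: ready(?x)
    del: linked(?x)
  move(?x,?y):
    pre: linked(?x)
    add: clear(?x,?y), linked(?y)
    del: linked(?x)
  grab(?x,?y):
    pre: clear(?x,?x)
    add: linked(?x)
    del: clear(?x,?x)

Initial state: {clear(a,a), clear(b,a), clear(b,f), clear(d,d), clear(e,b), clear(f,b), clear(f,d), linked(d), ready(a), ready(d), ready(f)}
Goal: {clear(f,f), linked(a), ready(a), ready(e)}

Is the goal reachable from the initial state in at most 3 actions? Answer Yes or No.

1. tag(d,b)  →  {clear(a,a), clear(b,a), clear(b,f), clear(e,b), clear(f,b), clear(f,d), linked(d), ready(a), ready(b), ready(d), ready(f)}
2. free(f,b)  →  {clear(a,a), clear(b,a), clear(e,b), clear(f,d), clear(f,f), linked(d), linked(f), ready(a), ready(d), ready(f)}
3. move(f,a)  →  {clear(a,a), clear(b,a), clear(e,b), clear(f,a), clear(f,d), clear(f,f), linked(a), linked(d), ready(a), ready(d), ready(f)}
4. tag(a,e)  →  {clear(b,a), clear(e,b), clear(f,a), clear(f,d), clear(f,f), linked(a), linked(d), ready(a), ready(d), ready(e), ready(f)}
optimal plan length = 4; 4 > 3

No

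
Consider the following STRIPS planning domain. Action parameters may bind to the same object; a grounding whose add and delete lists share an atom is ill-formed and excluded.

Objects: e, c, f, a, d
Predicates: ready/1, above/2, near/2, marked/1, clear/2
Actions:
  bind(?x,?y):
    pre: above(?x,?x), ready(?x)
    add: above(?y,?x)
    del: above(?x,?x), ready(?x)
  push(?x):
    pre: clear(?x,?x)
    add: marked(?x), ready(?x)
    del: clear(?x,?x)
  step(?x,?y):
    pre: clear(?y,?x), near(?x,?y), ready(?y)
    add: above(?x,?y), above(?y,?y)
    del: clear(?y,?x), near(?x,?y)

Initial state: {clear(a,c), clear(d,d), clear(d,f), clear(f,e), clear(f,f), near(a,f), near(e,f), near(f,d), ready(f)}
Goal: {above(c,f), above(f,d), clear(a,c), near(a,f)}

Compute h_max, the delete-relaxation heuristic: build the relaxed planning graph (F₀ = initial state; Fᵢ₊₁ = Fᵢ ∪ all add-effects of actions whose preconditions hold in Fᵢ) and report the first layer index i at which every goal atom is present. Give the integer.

F0 = init (9 atoms)
F1 = F0 ∪ {above(e,f), above(f,f), marked(d), marked(f), ready(d)}  (14 atoms)
F2 = F1 ∪ {above(a,f), above(c,f), above(d,d), above(d,f), above(f,d)}  (19 atoms)
goal ⊆ F2  ⇒  h_max = 2

2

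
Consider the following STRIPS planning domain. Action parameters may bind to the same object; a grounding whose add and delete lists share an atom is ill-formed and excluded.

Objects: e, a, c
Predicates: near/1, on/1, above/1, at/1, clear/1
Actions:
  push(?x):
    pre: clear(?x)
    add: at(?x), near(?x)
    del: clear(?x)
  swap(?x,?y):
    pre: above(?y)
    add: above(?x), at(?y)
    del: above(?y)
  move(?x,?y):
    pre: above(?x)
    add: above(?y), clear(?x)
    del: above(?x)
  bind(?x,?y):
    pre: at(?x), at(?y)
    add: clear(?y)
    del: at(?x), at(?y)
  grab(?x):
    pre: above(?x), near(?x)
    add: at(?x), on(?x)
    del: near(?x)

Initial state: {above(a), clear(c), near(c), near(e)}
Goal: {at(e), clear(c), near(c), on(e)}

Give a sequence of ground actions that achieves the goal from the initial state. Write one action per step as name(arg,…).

swap(e,a); grab(e)

1. swap(e,a)  →  {above(e), at(a), clear(c), near(c), near(e)}
2. grab(e)  →  {above(e), at(a), at(e), clear(c), near(c), on(e)}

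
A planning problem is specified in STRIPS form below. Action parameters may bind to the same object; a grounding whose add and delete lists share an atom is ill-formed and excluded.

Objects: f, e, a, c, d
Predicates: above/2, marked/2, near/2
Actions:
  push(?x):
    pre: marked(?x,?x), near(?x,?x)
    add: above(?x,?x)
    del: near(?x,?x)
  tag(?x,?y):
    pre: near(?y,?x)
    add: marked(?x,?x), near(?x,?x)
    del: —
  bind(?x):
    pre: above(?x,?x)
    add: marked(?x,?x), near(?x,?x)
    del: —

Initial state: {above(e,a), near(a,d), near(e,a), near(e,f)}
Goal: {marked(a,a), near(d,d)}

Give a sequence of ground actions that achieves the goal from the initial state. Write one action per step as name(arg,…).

tag(a,e); tag(d,a)

1. tag(a,e)  →  {above(e,a), marked(a,a), near(a,a), near(a,d), near(e,a), near(e,f)}
2. tag(d,a)  →  {above(e,a), marked(a,a), marked(d,d), near(a,a), near(a,d), near(d,d), near(e,a), near(e,f)}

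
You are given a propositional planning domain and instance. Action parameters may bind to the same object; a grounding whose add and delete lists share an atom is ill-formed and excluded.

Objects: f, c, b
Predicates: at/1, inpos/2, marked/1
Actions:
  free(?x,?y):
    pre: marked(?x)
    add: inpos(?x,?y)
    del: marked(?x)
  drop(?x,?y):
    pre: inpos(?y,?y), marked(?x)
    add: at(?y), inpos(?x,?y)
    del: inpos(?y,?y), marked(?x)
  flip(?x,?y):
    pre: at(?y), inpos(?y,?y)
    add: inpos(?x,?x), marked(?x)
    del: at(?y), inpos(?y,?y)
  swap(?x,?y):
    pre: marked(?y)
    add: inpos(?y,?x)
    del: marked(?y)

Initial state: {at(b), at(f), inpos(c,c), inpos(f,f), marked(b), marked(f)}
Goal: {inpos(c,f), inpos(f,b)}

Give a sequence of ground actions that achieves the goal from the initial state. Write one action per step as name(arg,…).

free(f,b); flip(c,f); free(c,f)

1. free(f,b)  →  {at(b), at(f), inpos(c,c), inpos(f,b), inpos(f,f), marked(b)}
2. flip(c,f)  →  {at(b), inpos(c,c), inpos(f,b), marked(b), marked(c)}
3. free(c,f)  →  {at(b), inpos(c,c), inpos(c,f), inpos(f,b), marked(b)}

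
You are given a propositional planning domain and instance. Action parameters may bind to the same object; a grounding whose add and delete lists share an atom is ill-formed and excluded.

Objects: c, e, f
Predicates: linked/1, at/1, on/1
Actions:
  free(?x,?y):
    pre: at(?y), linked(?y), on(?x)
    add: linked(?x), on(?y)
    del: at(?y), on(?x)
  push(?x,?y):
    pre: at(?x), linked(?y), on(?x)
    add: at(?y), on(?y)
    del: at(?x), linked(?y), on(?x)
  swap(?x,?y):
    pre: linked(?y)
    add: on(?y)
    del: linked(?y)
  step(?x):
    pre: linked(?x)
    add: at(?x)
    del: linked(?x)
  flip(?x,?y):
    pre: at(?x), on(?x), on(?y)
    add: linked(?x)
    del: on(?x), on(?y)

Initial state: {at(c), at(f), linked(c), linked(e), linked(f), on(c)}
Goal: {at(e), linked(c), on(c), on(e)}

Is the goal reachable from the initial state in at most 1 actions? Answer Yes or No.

No

1. swap(c,f)  →  {at(c), at(f), linked(c), linked(e), on(c), on(f)}
2. push(f,e)  →  {at(c), at(e), linked(c), on(c), on(e)}
optimal plan length = 2; 2 > 1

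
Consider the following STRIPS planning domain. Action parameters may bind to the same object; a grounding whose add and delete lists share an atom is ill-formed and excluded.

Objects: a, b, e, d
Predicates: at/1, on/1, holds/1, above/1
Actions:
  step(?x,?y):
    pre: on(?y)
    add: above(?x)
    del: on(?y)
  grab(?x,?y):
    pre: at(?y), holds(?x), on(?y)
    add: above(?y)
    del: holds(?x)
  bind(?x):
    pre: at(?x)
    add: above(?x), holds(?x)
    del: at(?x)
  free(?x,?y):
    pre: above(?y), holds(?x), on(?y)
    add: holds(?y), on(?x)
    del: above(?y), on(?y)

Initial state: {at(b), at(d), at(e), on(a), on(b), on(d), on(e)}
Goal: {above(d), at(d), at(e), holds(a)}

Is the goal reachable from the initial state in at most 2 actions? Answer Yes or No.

1. step(a,b)  →  {above(a), at(b), at(d), at(e), on(a), on(d), on(e)}
2. step(d,e)  →  {above(a), above(d), at(b), at(d), at(e), on(a), on(d)}
3. bind(b)  →  {above(a), above(b), above(d), at(d), at(e), holds(b), on(a), on(d)}
4. free(b,a)  →  {above(b), above(d), at(d), at(e), holds(a), holds(b), on(b), on(d)}
optimal plan length = 4; 4 > 2

No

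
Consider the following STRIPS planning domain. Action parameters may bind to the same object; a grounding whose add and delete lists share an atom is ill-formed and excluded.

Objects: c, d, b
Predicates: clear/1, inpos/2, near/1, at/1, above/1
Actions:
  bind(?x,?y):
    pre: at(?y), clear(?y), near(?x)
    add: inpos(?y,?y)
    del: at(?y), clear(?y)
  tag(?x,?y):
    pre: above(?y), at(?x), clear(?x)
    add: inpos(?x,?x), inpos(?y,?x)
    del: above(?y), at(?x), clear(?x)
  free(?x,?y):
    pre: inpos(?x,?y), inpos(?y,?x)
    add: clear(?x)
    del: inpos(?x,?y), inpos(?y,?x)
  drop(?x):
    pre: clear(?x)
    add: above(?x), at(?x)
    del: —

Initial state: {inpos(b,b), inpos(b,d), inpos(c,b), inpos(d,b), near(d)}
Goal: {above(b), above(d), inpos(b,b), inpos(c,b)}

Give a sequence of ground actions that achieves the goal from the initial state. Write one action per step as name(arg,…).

1. free(d,b)  →  {clear(d), inpos(b,b), inpos(c,b), near(d)}
2. free(b,b)  →  {clear(b), clear(d), inpos(c,b), near(d)}
3. drop(d)  →  {above(d), at(d), clear(b), clear(d), inpos(c,b), near(d)}
4. drop(b)  →  {above(b), above(d), at(b), at(d), clear(b), clear(d), inpos(c,b), near(d)}
5. bind(d,b)  →  {above(b), above(d), at(d), clear(d), inpos(b,b), inpos(c,b), near(d)}

free(d,b); free(b,b); drop(d); drop(b); bind(d,b)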